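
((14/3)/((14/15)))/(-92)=-5/92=-0.05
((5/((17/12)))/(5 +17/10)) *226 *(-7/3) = -316400/1139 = -277.79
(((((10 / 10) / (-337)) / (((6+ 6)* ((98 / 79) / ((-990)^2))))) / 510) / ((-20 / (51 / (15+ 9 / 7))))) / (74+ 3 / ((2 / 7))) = 86031 / 121195984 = 0.00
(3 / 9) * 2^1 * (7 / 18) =7 / 27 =0.26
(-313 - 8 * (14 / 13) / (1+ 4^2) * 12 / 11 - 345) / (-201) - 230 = -110784188 / 488631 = -226.72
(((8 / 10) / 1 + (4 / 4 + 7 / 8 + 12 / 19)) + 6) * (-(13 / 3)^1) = -40.33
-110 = -110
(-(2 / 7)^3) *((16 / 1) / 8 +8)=-80 / 343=-0.23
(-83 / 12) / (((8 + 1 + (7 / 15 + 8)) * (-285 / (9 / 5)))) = 249 / 99560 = 0.00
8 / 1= 8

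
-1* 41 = -41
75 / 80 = 15 / 16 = 0.94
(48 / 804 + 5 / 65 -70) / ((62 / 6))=-182553 / 27001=-6.76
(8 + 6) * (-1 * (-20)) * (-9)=-2520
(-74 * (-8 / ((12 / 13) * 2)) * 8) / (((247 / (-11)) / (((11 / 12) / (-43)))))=17908 / 7353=2.44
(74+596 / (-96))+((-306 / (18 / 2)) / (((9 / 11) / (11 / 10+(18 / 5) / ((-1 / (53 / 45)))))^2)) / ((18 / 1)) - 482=-1611195361 / 3645000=-442.03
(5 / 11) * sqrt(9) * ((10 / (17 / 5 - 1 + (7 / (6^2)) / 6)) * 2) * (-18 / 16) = -364500 / 28897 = -12.61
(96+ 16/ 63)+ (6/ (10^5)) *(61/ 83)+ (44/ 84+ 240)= 12578651647/ 37350000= 336.78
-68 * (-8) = 544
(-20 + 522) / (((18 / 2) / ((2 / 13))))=1004 / 117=8.58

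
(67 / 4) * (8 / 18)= 67 / 9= 7.44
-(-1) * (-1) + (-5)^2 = 24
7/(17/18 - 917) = -126/16489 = -0.01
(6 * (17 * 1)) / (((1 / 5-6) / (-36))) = 633.10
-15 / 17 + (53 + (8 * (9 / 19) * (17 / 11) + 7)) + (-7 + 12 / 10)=1051228 / 17765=59.17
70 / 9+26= 304 / 9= 33.78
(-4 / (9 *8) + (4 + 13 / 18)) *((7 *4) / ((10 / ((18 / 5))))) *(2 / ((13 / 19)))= 44688 / 325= 137.50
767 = 767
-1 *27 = -27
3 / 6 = 1 / 2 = 0.50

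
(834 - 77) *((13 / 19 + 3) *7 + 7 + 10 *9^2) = 12121841 / 19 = 637991.63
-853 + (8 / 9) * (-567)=-1357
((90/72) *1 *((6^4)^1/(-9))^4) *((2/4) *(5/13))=1343692800/13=103360984.62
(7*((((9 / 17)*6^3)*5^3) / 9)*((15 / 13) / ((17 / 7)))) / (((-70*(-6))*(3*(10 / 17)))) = 7.13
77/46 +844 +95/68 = 1324819/1564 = 847.07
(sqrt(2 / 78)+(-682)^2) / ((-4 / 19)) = -2209339-19*sqrt(39) / 156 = -2209339.76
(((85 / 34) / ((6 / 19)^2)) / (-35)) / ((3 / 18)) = -361 / 84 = -4.30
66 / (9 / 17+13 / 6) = 612 / 25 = 24.48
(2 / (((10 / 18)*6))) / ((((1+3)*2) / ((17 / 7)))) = 51 / 280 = 0.18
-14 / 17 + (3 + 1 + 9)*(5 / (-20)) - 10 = -957 / 68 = -14.07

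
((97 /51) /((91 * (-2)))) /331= -97 /3072342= -0.00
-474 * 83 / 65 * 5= -39342 / 13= -3026.31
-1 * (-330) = 330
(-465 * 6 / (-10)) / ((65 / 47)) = 13113 / 65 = 201.74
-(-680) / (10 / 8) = 544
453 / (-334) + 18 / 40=-3027 / 3340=-0.91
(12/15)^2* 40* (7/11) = 896/55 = 16.29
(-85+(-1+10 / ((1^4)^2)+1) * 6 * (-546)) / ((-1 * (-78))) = -32845 / 78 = -421.09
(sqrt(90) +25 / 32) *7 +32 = 1199 / 32 +21 *sqrt(10) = 103.88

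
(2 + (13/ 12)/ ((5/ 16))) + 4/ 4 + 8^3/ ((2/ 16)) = 61537/ 15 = 4102.47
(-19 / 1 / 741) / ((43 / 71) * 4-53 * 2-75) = 71 / 494481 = 0.00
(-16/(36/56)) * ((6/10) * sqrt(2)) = -224 * sqrt(2)/15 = -21.12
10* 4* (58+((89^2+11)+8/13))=4155120/13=319624.62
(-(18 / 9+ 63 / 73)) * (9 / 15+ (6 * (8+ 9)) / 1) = -293.75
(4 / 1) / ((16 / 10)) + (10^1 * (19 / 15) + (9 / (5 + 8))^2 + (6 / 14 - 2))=99901 / 7098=14.07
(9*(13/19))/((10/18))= 1053/95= 11.08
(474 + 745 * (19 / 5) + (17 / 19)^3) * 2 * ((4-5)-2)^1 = -136043448 / 6859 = -19834.30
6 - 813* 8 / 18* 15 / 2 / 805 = 424 / 161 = 2.63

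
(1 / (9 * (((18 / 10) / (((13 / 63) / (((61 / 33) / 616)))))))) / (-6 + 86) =1573 / 29646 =0.05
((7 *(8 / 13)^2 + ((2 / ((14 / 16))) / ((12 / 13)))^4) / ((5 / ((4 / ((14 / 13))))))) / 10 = 1322790592 / 442444275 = 2.99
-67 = -67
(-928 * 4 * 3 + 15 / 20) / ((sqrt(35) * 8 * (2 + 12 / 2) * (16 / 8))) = -6363 * sqrt(35) / 2560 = -14.70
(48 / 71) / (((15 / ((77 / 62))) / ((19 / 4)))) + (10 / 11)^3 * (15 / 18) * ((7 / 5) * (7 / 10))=38645768 / 43942965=0.88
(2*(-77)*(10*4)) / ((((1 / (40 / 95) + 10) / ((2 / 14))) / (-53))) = 33920 / 9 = 3768.89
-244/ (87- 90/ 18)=-122/ 41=-2.98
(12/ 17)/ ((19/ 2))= 24/ 323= 0.07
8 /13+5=73 /13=5.62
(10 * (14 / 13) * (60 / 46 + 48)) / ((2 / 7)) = 555660 / 299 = 1858.39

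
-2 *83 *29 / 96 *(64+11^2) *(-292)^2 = -2372977055 / 3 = -790992351.67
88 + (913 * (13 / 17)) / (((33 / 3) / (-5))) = -3899 / 17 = -229.35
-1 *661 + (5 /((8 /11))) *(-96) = -1321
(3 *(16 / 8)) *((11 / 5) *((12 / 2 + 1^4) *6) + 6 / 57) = 52728 / 95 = 555.03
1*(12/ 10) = 6/ 5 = 1.20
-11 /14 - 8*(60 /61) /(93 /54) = -5.35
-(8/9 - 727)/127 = 6535/1143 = 5.72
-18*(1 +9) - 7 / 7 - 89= -270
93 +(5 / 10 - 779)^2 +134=2425157 / 4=606289.25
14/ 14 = 1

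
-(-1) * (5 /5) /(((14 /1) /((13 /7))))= 13 /98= 0.13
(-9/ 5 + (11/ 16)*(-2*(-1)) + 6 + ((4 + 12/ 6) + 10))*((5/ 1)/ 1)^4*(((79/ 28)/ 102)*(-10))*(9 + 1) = -213053125/ 5712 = -37299.22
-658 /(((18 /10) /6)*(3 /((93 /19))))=-203980 /57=-3578.60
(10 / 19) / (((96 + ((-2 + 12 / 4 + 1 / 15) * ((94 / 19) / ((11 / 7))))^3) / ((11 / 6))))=29730380625 / 4124813313952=0.01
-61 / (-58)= 61 / 58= 1.05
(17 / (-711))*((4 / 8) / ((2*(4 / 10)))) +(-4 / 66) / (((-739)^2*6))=-510623767 / 34169698728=-0.01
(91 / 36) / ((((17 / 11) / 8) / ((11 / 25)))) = 5.76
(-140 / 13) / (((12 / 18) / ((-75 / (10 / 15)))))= 23625 / 13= 1817.31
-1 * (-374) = 374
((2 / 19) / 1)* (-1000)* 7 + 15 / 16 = -223715 / 304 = -735.90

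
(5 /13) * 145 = 55.77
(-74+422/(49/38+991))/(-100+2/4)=5548564/7503693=0.74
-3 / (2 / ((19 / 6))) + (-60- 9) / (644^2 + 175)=-7883585 / 1659644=-4.75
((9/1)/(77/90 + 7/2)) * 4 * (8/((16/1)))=405/98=4.13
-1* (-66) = 66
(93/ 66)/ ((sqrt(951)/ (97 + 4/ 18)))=4.44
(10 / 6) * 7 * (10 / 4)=175 / 6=29.17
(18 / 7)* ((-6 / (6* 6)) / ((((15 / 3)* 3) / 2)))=-2 / 35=-0.06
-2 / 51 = -0.04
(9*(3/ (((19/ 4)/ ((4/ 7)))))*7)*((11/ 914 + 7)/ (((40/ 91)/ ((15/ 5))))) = 47240739/ 43415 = 1088.12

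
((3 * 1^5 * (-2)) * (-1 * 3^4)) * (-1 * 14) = -6804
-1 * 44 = -44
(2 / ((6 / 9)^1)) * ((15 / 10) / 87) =3 / 58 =0.05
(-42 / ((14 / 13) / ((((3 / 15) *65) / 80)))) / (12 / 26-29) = 6591 / 29680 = 0.22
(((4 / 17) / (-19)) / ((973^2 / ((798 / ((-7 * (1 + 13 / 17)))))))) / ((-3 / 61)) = -244 / 14200935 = -0.00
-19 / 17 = -1.12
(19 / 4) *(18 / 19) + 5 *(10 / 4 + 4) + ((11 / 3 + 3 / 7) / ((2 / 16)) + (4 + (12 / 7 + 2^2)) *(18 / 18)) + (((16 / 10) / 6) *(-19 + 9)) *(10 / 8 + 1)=1543 / 21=73.48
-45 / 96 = -15 / 32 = -0.47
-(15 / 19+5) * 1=-110 / 19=-5.79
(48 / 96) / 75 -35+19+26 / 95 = -44801 / 2850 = -15.72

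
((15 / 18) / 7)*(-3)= -5 / 14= -0.36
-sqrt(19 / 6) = -sqrt(114) / 6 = -1.78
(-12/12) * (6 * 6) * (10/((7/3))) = -1080/7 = -154.29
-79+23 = -56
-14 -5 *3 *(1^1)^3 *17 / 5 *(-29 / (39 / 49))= 23975 / 13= 1844.23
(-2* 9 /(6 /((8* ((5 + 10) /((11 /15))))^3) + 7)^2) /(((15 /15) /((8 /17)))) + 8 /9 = 5071602975265968932296 /7083048419174215048833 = 0.72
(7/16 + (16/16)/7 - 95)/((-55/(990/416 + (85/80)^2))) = 24696855/4100096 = 6.02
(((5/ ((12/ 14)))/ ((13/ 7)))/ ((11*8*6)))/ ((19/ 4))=245/ 195624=0.00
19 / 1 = 19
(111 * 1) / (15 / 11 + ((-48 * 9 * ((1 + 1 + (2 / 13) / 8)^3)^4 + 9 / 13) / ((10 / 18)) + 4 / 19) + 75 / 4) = -2833736147960786945310720 / 91205604557742976844873227907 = -0.00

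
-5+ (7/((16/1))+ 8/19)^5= -11770727087819/2596377985024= -4.53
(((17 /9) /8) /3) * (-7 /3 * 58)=-3451 /324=-10.65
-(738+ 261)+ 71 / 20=-19909 / 20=-995.45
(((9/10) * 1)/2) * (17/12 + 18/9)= 123/80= 1.54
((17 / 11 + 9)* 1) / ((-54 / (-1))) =58 / 297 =0.20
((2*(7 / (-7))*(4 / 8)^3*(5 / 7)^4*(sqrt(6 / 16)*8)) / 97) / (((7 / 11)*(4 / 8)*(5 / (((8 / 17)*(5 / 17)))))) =-55000*sqrt(6) / 471150631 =-0.00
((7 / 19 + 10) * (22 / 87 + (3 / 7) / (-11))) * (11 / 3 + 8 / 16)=9.24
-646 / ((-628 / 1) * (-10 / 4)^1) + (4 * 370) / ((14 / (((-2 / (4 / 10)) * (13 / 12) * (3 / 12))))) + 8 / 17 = -160407349 / 1120980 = -143.10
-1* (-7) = 7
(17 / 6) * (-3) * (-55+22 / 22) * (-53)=-24327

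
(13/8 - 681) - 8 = -5499/8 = -687.38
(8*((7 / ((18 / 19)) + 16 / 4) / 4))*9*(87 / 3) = 5945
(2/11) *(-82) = -164/11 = -14.91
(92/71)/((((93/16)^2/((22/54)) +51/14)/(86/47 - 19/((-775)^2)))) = 31224220926976/1140083762069375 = 0.03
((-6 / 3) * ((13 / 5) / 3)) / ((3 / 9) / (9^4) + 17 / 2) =-341172 / 1673065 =-0.20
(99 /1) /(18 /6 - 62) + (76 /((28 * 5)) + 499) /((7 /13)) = 13385973 /14455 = 926.04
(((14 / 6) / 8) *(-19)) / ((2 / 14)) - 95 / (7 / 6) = -20197 / 168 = -120.22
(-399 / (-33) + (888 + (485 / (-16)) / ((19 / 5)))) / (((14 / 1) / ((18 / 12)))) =8949687 / 93632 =95.58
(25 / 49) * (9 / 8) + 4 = 4.57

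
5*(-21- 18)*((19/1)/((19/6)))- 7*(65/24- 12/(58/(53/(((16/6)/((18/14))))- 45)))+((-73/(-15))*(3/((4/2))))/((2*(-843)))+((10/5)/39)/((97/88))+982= -96626211613/411035560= -235.08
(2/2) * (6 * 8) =48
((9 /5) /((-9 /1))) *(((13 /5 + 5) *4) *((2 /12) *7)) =-7.09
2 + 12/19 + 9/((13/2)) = 992/247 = 4.02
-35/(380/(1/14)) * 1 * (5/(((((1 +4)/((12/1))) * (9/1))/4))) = -2/57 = -0.04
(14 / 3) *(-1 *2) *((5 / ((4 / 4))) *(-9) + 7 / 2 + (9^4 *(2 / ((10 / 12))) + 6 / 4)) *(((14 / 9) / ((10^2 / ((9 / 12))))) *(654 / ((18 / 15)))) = -209719706 / 225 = -932087.58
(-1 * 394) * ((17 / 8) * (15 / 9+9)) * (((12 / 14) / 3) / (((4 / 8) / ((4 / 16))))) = -26792 / 21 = -1275.81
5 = 5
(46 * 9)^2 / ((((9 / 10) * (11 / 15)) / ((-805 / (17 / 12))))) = -27594756000 / 187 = -147565540.11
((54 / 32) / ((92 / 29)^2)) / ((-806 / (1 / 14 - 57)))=18097479 / 1528124416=0.01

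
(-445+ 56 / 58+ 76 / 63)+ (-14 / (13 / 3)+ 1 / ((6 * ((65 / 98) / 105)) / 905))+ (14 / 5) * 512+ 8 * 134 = 3080221828 / 118755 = 25937.62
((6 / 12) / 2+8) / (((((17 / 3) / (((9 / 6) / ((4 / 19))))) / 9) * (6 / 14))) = 118503 / 544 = 217.84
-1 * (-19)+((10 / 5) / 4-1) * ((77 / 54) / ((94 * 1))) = 192811 / 10152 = 18.99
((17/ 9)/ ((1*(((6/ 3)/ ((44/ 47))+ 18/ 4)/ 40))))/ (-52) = -1870/ 8541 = -0.22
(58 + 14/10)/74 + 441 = 163467/370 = 441.80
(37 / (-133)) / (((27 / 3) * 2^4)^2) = -37 / 2757888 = -0.00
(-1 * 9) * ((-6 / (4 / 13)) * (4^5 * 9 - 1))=3234465 / 2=1617232.50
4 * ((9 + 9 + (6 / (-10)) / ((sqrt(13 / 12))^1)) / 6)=11.62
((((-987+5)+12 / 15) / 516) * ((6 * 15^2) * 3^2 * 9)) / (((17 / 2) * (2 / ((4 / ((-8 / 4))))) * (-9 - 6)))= -1192158 / 731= -1630.86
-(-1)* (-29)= -29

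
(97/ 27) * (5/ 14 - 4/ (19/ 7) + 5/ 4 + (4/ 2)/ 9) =165191/ 129276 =1.28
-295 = -295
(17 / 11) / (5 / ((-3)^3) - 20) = -0.08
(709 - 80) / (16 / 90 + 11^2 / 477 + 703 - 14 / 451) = 225524805 / 252200698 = 0.89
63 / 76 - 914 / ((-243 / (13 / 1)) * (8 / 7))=402731 / 9234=43.61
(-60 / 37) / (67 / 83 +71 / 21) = -5229 / 13505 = -0.39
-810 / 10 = -81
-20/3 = -6.67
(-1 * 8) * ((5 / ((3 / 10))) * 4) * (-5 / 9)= 8000 / 27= 296.30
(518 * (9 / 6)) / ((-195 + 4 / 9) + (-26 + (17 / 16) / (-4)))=-447552 / 127193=-3.52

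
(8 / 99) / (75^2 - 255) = 4 / 265815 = 0.00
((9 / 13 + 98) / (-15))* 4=-5132 / 195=-26.32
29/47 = 0.62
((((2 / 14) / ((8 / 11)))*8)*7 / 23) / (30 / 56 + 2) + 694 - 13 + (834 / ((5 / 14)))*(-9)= -166040267 / 8165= -20335.61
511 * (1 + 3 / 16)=9709 / 16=606.81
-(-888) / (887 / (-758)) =-673104 / 887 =-758.85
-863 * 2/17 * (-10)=17260/17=1015.29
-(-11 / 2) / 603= 11 / 1206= 0.01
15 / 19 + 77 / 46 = 2153 / 874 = 2.46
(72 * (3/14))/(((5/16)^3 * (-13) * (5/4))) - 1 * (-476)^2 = -12888279472/56875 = -226607.11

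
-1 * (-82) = 82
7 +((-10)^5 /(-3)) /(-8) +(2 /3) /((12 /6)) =-12478 /3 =-4159.33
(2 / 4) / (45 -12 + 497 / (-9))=-9 / 400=-0.02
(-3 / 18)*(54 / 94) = -9 / 94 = -0.10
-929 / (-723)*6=1858 / 241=7.71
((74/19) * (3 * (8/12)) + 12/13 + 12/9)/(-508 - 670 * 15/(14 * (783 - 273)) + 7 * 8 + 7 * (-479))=-1771672/671290425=-0.00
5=5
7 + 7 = 14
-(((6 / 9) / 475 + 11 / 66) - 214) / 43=609421 / 122550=4.97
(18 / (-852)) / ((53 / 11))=-33 / 7526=-0.00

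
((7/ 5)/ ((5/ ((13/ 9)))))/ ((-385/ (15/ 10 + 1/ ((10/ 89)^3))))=-9184097/ 12375000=-0.74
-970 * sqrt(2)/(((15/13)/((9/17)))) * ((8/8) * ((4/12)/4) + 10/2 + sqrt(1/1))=-92053 * sqrt(2)/34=-3828.90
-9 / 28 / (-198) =1 / 616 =0.00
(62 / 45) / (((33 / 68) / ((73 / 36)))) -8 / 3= 41302 / 13365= 3.09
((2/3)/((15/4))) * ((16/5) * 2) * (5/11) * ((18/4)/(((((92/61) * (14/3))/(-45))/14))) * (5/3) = -87840/253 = -347.19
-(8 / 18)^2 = -16 / 81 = -0.20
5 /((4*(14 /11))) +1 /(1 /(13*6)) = 4423 /56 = 78.98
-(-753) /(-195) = -251 /65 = -3.86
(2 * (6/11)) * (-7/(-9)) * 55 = 140/3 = 46.67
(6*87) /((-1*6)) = -87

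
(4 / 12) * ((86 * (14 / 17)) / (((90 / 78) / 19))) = 297388 / 765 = 388.74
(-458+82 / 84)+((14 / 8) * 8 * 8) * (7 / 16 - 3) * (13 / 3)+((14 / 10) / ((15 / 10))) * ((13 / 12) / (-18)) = -19286467 / 11340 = -1700.75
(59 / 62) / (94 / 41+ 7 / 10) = 12095 / 38037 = 0.32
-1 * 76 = -76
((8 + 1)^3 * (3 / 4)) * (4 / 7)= 312.43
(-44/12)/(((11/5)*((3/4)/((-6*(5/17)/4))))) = 50/51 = 0.98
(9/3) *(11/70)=33/70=0.47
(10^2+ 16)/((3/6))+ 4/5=1164/5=232.80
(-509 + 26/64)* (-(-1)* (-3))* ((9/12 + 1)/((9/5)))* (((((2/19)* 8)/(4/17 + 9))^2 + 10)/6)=8454836975375/3416942976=2474.39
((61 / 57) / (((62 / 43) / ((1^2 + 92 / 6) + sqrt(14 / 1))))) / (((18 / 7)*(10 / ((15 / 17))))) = 18361*sqrt(14) / 720936 + 899689 / 2162808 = 0.51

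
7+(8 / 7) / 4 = 51 / 7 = 7.29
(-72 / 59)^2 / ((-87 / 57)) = -98496 / 100949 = -0.98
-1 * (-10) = 10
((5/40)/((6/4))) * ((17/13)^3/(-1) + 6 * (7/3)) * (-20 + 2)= -77535/4394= -17.65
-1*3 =-3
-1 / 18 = -0.06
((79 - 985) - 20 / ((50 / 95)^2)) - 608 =-7931 / 5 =-1586.20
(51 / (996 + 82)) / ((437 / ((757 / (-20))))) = -38607 / 9421720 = -0.00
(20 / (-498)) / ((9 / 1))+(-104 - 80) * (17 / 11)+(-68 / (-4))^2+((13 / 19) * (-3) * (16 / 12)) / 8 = 4018415 / 936738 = 4.29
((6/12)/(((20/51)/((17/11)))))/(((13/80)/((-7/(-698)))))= 6069/49907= 0.12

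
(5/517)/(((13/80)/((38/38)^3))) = 400/6721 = 0.06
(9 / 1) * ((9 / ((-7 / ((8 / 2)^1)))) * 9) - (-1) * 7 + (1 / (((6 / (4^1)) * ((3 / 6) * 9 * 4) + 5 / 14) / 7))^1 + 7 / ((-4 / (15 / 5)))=-4445801 / 10724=-414.57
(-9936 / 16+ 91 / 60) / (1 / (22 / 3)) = -408859 / 90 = -4542.88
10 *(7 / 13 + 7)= 75.38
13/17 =0.76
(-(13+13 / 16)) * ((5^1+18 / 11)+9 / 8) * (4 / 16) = -150943 / 5632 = -26.80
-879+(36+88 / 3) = -2441 / 3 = -813.67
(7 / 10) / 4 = 7 / 40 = 0.18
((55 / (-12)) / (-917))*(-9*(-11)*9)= 16335 / 3668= 4.45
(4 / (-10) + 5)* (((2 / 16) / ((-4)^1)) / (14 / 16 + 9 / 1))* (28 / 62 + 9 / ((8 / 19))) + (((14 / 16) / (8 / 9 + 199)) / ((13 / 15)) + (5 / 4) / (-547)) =-225544777673 / 716098179680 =-0.31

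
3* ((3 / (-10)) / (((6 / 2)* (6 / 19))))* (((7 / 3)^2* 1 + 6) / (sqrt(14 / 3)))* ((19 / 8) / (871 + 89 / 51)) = -632111* sqrt(42) / 299107200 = -0.01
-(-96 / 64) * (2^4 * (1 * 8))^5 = 51539607552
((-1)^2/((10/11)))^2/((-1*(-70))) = 121/7000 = 0.02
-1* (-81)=81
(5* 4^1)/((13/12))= 240/13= 18.46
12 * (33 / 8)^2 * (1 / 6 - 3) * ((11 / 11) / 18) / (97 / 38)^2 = -742577 / 150544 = -4.93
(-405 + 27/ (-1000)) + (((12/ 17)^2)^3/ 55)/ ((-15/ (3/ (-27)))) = -405.03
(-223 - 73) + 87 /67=-19745 /67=-294.70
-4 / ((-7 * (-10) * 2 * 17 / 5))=-1 / 119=-0.01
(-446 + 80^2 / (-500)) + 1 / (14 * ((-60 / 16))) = -48176 / 105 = -458.82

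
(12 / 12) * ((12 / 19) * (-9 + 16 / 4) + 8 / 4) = -1.16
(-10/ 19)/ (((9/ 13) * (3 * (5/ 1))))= -26/ 513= -0.05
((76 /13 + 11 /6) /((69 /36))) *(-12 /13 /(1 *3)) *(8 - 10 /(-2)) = -4792 /299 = -16.03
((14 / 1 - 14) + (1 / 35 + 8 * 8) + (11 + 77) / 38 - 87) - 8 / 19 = -14016 / 665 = -21.08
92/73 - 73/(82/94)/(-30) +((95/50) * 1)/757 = 137716606/33985515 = 4.05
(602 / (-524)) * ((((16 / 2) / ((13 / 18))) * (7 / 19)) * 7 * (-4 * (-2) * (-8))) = 67963392 / 32357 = 2100.42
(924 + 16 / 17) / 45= 20.55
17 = 17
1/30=0.03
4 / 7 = 0.57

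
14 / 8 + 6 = 31 / 4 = 7.75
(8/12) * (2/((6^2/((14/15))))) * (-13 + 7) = -28/135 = -0.21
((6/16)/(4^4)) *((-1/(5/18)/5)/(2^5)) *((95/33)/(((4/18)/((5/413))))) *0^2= 0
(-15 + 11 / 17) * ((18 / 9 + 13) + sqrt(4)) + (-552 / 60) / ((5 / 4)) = -6284 / 25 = -251.36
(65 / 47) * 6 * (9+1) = 3900 / 47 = 82.98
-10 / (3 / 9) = -30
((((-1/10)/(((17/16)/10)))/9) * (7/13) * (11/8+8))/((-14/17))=25/39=0.64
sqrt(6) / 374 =0.01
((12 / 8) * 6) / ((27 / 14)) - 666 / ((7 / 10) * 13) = -18706 / 273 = -68.52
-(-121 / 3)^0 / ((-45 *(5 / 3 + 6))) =0.00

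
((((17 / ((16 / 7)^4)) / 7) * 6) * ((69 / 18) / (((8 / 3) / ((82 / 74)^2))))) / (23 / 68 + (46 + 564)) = 33520821 / 21711945728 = 0.00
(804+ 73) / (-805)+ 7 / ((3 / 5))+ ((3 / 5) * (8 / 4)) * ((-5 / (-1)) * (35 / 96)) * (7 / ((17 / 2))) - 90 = -25493941 / 328440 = -77.62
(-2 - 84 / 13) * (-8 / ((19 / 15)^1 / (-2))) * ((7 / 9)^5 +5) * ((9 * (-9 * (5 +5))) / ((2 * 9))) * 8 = 8449408000 / 41553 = 203340.50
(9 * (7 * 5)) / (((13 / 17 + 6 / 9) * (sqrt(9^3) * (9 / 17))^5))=0.00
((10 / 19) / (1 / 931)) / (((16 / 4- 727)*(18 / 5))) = -1225 / 6507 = -0.19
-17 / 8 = -2.12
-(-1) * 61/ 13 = 61/ 13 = 4.69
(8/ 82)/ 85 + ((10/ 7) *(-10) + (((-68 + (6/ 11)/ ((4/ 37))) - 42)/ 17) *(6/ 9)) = -14812991/ 805035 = -18.40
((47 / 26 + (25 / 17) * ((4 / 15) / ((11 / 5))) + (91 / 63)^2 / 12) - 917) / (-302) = 3.03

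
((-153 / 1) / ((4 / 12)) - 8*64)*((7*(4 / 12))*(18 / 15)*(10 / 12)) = -6797 / 3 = -2265.67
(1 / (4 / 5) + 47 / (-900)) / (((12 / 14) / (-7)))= -9.78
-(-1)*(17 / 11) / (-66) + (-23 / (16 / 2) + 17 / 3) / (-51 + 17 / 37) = -12943 / 164560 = -0.08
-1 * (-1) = 1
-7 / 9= -0.78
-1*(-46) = 46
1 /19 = 0.05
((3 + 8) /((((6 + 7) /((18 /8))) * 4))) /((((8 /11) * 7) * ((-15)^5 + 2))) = -1089 /8845176704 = -0.00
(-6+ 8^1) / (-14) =-1 / 7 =-0.14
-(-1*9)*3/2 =27/2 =13.50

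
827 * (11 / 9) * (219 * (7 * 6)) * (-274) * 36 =-91706929776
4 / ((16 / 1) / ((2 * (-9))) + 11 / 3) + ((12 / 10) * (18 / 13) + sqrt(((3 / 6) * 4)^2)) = 1658 / 325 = 5.10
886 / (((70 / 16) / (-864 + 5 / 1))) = -6088592 / 35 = -173959.77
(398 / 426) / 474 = 0.00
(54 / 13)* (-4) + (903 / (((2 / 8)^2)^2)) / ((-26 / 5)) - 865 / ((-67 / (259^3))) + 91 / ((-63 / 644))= 224260446.06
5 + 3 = 8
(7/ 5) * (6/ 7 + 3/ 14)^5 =151875/ 76832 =1.98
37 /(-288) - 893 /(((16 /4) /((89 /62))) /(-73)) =208864409 /8928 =23394.31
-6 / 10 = -0.60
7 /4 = 1.75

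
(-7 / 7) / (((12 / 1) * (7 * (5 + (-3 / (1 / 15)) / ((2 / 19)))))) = 1 / 35490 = 0.00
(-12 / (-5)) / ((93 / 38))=152 / 155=0.98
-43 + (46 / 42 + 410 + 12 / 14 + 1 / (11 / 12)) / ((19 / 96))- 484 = 2282215 / 1463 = 1559.96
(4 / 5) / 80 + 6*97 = 582.01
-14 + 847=833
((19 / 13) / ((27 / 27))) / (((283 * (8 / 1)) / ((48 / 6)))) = 19 / 3679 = 0.01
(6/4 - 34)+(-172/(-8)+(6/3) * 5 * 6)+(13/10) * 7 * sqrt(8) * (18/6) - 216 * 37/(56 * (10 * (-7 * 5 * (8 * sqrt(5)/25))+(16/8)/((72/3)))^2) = -55240704 * sqrt(5)/81571225559041+27977631105249127/570998578913287+273 * sqrt(2)/5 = 126.21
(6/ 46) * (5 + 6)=33/ 23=1.43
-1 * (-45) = 45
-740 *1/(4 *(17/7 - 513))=1295/3574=0.36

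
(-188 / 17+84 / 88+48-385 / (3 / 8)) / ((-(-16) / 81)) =-29953827 / 5984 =-5005.65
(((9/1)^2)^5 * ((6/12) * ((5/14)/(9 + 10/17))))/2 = 296376674085/9128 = 32468960.79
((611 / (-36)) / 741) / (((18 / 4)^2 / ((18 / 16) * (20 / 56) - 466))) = 2450909 / 4653936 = 0.53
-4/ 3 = -1.33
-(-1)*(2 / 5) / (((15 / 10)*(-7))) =-4 / 105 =-0.04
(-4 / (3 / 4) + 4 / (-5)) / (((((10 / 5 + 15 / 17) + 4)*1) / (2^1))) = -3128 / 1755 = -1.78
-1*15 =-15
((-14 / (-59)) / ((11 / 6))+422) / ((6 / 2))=273962 / 1947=140.71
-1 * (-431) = 431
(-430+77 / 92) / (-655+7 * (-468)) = 39483 / 361652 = 0.11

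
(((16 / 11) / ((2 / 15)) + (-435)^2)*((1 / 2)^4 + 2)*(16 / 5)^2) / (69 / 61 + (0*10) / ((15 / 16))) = 406327344 / 115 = 3533281.25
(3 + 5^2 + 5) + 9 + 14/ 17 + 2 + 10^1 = 932/ 17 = 54.82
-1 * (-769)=769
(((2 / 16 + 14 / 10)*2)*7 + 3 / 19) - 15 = 2473 / 380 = 6.51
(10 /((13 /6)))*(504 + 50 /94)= 1422780 /611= 2328.61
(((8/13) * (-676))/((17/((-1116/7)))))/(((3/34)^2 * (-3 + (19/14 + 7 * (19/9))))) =63138816/1655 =38150.34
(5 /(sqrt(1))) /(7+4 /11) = 55 /81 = 0.68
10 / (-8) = -5 / 4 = -1.25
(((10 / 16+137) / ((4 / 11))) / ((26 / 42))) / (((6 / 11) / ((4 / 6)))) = 310849 / 416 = 747.23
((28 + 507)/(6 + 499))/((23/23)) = 107/101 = 1.06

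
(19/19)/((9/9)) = 1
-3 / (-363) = 0.01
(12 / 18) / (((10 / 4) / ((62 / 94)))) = 0.18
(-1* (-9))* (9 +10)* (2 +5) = 1197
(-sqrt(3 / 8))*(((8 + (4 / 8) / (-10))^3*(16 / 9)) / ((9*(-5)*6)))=148877*sqrt(6) / 180000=2.03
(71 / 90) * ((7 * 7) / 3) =3479 / 270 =12.89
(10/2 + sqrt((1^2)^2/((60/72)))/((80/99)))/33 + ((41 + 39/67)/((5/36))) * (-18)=-59574149/11055 + 3 * sqrt(30)/400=-5388.85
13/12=1.08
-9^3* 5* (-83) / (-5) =-60507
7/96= 0.07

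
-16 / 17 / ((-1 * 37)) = 16 / 629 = 0.03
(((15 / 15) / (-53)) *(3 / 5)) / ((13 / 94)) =-0.08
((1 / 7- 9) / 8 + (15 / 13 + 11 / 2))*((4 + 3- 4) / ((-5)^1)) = -6057 / 1820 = -3.33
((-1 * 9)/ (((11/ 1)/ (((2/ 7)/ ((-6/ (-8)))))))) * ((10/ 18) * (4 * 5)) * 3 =-800/ 77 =-10.39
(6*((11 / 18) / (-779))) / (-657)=11 / 1535409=0.00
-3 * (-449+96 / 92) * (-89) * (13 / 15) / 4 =-11920571 / 460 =-25914.28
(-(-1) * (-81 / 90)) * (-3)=27 / 10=2.70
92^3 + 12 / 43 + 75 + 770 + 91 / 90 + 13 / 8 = 12067215967 / 15480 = 779535.92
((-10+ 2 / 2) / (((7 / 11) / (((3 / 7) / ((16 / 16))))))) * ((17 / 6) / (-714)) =33 / 1372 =0.02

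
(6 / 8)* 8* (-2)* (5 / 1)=-60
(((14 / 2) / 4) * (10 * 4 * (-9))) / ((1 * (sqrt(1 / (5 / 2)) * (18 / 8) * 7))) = -20 * sqrt(10) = -63.25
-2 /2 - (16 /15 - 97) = 1424 /15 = 94.93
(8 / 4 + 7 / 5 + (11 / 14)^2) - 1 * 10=-5.98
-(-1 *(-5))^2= -25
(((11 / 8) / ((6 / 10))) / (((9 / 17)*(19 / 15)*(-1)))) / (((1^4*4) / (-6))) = 4675 / 912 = 5.13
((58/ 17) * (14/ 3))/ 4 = 203/ 51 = 3.98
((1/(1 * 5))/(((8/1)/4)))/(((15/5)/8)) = 4/15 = 0.27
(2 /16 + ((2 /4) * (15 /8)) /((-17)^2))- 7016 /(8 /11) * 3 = -133822591 /4624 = -28940.87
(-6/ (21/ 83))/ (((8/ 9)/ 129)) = -96363/ 28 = -3441.54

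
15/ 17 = 0.88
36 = 36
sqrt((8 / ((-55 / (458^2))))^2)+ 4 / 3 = 30512.46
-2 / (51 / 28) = -56 / 51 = -1.10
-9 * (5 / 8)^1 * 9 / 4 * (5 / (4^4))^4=-253125 / 137438953472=-0.00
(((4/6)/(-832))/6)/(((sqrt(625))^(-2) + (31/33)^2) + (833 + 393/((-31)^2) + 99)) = -72675625/507893464232128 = -0.00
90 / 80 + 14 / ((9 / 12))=475 / 24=19.79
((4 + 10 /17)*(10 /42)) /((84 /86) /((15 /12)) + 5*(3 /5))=0.29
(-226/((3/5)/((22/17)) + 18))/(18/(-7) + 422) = -43505/1490754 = -0.03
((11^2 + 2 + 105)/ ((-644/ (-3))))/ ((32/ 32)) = 171/ 161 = 1.06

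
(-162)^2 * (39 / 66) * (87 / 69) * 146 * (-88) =-5778088992 / 23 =-251221260.52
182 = 182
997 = 997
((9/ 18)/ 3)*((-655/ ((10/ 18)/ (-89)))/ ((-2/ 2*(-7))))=34977/ 14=2498.36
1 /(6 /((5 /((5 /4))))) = 2 /3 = 0.67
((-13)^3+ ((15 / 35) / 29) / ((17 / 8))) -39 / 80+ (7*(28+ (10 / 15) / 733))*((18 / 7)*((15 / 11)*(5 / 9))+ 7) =-2962440802201 / 6678099120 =-443.61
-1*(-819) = 819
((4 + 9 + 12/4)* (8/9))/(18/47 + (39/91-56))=-42112/163413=-0.26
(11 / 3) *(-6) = -22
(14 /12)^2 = 1.36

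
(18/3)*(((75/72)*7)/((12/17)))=2975/48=61.98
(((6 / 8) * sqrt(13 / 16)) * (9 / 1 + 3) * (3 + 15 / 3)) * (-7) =-126 * sqrt(13) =-454.30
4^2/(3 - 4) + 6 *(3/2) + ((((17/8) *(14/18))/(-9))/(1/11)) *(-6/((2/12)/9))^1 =1295/2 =647.50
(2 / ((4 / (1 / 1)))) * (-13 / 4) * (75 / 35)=-195 / 56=-3.48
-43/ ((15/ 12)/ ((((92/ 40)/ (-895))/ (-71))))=-1978/ 1588625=-0.00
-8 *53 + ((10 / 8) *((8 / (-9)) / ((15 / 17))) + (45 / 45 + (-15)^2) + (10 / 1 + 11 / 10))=-50803 / 270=-188.16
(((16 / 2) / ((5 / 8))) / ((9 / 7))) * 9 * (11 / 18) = 2464 / 45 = 54.76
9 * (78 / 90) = 39 / 5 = 7.80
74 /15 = 4.93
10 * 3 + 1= 31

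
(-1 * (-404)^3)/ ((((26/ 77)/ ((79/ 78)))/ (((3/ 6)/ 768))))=6267320983/ 48672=128766.46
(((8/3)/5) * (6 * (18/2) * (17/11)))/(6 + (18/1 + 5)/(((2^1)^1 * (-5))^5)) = 48960000/6599747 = 7.42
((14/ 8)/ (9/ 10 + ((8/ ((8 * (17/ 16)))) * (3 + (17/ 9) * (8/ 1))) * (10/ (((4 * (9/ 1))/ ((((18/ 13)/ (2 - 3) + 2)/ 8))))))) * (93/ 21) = 2774655/ 452618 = 6.13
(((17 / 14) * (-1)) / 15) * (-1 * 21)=1.70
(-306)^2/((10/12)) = 561816/5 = 112363.20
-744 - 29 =-773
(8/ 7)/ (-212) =-2/ 371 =-0.01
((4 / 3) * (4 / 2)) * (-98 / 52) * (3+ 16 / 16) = -784 / 39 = -20.10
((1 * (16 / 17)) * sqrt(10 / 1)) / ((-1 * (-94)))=8 * sqrt(10) / 799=0.03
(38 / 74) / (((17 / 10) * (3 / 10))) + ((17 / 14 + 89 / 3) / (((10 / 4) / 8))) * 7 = 2178668 / 3145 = 692.74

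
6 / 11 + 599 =6595 / 11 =599.55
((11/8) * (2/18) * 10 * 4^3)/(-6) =-440/27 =-16.30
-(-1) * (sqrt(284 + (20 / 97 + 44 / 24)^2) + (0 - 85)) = -68.02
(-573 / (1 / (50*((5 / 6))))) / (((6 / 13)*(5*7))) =-62075 / 42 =-1477.98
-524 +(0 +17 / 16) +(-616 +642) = -7951 / 16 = -496.94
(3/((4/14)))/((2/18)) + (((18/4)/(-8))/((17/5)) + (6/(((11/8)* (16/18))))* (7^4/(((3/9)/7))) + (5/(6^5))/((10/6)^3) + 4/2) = 333392346637/1346400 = 247617.61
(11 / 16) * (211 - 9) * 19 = 21109 / 8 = 2638.62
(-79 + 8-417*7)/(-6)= 1495/3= 498.33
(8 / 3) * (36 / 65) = 96 / 65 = 1.48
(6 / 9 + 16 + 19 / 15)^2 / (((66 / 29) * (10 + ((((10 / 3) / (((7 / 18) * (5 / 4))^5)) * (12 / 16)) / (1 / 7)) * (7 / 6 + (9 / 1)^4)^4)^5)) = 638739003239759666925312042236328125 / 11038091923304310752583430941374324201047662648656664604501921323868246016653828074142183008618362821993625170031712770036544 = 0.00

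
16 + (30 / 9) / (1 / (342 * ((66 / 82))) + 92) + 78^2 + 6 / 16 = 6100.41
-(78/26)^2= -9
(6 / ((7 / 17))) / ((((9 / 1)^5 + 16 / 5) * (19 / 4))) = 2040 / 39269713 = 0.00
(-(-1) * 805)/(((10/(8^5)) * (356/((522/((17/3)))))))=1032708096/1513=682556.57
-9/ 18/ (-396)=0.00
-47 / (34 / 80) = -1880 / 17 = -110.59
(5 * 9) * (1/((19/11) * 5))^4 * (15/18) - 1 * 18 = -117244977/6516050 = -17.99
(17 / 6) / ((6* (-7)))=-17 / 252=-0.07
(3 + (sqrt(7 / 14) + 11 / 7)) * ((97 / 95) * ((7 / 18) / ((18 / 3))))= 679 * sqrt(2) / 20520 + 776 / 2565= 0.35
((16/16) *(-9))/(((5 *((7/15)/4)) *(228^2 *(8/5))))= -15/80864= -0.00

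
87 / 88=0.99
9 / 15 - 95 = -472 / 5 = -94.40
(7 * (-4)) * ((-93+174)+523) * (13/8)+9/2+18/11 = -604469/22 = -27475.86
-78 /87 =-26 /29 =-0.90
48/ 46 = 24/ 23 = 1.04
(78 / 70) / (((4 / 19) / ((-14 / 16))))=-741 / 160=-4.63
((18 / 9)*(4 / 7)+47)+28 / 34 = 5827 / 119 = 48.97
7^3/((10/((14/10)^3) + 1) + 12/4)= 117649/2622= 44.87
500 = 500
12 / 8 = 3 / 2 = 1.50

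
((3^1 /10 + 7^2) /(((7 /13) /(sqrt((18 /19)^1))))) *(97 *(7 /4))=1865019 *sqrt(38) /760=15127.30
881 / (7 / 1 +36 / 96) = 7048 / 59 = 119.46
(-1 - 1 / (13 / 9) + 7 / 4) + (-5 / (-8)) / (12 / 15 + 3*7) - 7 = -6.91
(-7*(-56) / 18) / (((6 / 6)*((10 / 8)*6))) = 392 / 135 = 2.90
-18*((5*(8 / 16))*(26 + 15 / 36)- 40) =-1875 / 4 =-468.75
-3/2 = -1.50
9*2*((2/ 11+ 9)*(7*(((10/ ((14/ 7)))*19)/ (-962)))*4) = -2417940/ 5291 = -456.99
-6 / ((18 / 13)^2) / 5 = -169 / 270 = -0.63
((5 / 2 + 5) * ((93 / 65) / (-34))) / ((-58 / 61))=17019 / 51272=0.33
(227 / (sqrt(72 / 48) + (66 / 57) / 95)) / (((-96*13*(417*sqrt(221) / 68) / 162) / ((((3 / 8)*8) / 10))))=-3993687045*sqrt(1326) / 1836640452296 + 24338259*sqrt(221) / 459160113074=-0.08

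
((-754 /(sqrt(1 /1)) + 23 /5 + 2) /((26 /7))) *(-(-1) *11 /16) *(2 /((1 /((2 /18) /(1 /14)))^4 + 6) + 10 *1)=-352118739049 /246539280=-1428.25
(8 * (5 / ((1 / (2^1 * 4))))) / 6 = 160 / 3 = 53.33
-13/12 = -1.08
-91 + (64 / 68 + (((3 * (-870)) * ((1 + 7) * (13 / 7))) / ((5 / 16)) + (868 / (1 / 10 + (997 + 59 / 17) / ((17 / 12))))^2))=-1256546136100060397 / 10119122451431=-124175.41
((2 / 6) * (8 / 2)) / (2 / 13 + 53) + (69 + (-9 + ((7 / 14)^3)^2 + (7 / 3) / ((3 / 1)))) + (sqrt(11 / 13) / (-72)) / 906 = 24206731 / 398016-sqrt(143) / 848016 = 60.82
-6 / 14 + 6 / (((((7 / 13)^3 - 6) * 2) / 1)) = -84654 / 89873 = -0.94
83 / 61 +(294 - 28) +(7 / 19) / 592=183444059 / 686128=267.36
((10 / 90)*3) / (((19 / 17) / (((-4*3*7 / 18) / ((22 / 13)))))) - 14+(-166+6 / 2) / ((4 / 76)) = -5853338 / 1881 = -3111.82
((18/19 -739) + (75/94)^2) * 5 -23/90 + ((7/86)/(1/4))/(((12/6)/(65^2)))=-974418815413/324855540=-2999.55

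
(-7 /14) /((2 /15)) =-15 /4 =-3.75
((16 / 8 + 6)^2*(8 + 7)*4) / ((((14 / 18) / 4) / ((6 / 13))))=829440 / 91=9114.73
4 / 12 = 1 / 3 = 0.33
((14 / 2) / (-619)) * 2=-14 / 619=-0.02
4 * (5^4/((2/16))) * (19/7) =380000/7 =54285.71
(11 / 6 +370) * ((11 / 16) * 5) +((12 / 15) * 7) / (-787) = 482841487 / 377760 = 1278.17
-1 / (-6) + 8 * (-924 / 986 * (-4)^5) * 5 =113541613 / 2958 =38384.59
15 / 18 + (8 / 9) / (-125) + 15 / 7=46763 / 15750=2.97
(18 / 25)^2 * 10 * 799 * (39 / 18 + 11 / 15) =7507404 / 625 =12011.85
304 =304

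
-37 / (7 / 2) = -74 / 7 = -10.57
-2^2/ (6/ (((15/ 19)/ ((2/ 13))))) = -65/ 19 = -3.42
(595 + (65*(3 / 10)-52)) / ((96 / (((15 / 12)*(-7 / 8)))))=-13125 / 2048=-6.41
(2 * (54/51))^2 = 1296/289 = 4.48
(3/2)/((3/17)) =17/2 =8.50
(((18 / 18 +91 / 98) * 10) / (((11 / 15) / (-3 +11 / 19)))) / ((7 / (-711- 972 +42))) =152859150 / 10241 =14926.19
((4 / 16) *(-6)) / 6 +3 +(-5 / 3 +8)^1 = 109 / 12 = 9.08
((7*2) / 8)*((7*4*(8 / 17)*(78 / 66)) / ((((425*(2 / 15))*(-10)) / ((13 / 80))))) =-0.01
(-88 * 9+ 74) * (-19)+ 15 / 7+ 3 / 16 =1528165 / 112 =13644.33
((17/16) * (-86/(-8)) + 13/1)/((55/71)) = 110973/3520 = 31.53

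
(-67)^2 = 4489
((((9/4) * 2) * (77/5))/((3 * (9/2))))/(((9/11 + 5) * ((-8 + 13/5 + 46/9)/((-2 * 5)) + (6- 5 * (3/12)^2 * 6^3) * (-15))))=12705/13284416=0.00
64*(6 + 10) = 1024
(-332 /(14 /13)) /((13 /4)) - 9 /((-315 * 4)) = -1897 /20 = -94.85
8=8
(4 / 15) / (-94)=-2 / 705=-0.00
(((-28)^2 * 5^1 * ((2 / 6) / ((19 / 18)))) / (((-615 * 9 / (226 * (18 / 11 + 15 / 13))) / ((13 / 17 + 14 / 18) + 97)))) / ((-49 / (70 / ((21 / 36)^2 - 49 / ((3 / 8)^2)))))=-17445898240 / 305890299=-57.03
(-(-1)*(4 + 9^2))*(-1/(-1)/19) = 85/19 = 4.47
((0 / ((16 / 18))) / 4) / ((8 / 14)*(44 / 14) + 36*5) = 0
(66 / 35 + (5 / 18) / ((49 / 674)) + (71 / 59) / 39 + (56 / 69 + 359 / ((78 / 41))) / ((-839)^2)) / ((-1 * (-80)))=314212638701081 / 4381024663360800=0.07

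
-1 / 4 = -0.25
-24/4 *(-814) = 4884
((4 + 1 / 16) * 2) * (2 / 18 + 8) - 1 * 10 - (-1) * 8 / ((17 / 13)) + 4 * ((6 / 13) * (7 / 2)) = 68.48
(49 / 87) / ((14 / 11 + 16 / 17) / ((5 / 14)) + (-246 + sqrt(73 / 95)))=-65058307930 / 27699456558731-8567405 *sqrt(6935) / 83098369676193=-0.00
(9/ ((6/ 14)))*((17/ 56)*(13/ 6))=221/ 16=13.81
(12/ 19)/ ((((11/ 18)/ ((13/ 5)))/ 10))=5616/ 209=26.87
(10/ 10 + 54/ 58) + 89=2637/ 29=90.93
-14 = -14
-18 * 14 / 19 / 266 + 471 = 170013 / 361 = 470.95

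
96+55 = 151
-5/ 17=-0.29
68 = 68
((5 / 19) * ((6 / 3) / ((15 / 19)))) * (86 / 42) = 86 / 63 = 1.37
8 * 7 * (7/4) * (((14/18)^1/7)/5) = 98/45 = 2.18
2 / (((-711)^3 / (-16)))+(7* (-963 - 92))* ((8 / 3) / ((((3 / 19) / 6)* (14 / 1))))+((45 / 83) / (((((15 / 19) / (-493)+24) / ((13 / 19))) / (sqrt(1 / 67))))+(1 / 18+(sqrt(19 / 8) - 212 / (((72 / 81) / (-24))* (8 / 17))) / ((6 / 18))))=-6096853713703 / 359425431+32045* sqrt(67) / 138897097+3* sqrt(38) / 4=-16958.15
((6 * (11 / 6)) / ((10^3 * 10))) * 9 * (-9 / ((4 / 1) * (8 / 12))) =-2673 / 80000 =-0.03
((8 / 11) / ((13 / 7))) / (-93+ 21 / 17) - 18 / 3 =-167429 / 27885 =-6.00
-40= -40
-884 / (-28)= 221 / 7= 31.57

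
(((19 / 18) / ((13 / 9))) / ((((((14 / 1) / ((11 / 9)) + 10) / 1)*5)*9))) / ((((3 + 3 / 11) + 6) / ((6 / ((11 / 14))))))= 1463 / 2347020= 0.00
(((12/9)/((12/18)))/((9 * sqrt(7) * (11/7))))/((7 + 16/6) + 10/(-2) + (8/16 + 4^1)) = 0.01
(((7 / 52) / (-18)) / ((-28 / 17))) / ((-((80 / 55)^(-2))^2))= -0.02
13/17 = 0.76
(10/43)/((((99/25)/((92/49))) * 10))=2300/208593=0.01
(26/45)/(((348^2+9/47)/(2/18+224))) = 2464774/2305218285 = 0.00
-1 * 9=-9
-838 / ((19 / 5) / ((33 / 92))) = -69135 / 874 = -79.10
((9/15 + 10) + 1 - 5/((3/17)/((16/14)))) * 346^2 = -261220312/105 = -2487812.50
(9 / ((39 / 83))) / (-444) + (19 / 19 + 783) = 1508333 / 1924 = 783.96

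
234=234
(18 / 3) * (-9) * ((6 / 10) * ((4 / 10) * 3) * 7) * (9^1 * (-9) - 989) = 1456056 / 5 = 291211.20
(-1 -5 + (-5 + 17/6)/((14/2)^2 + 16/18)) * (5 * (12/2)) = -81405/449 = -181.30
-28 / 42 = -2 / 3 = -0.67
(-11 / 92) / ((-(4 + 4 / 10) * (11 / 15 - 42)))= -0.00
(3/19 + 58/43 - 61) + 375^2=114842019/817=140565.51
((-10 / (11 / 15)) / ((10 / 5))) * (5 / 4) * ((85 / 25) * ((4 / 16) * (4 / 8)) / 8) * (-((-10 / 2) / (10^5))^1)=-51 / 2252800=-0.00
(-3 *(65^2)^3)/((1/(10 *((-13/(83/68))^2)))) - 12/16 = -7072385351070020667/27556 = -256655006208086.10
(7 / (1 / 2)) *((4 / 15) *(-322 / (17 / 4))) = -72128 / 255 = -282.85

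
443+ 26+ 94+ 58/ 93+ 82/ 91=4777573/ 8463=564.52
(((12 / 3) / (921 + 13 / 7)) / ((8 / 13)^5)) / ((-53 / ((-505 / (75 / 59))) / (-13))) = -201340683817 / 42071654400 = -4.79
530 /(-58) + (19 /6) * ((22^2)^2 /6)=32266379 /261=123625.97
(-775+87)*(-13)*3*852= 22860864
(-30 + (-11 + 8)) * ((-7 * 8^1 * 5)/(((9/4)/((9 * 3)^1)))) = 110880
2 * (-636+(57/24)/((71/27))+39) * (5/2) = -1692915/568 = -2980.48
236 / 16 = 59 / 4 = 14.75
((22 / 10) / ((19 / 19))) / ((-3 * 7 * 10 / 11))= -121 / 1050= -0.12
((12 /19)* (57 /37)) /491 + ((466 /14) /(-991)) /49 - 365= -2253939802958 /6175199471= -365.00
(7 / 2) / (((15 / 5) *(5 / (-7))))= -49 / 30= -1.63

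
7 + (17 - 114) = -90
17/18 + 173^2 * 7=3771071/18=209503.94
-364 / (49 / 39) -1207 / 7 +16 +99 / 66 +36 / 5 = -30621 / 70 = -437.44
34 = 34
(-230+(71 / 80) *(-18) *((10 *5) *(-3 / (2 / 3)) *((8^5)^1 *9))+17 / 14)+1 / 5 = 74201686399 / 70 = 1060024091.41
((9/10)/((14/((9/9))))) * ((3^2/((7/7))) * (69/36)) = 621/560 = 1.11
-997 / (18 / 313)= -312061 / 18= -17336.72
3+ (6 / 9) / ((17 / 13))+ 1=4.51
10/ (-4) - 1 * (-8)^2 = -133/ 2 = -66.50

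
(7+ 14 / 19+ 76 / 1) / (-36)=-1591 / 684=-2.33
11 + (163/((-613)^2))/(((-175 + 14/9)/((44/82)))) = 264545477185/24049591769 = 11.00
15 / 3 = 5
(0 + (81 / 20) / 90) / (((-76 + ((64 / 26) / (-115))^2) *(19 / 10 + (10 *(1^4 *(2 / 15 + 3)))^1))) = -4023045 / 225801724496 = -0.00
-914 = -914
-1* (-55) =55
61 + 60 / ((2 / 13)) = 451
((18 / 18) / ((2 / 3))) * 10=15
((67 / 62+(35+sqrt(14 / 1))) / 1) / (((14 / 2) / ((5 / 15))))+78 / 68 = 3.04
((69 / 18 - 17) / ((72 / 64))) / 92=-79 / 621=-0.13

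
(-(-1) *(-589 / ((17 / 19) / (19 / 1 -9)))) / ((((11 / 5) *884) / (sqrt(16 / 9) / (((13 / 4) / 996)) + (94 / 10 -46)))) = -1353047855 / 1074502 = -1259.23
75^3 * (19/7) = 1145089.29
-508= -508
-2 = -2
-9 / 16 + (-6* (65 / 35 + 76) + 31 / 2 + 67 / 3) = -144437 / 336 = -429.87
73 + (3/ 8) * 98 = 439/ 4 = 109.75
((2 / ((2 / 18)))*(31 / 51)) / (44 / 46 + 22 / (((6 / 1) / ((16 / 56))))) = 44919 / 8228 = 5.46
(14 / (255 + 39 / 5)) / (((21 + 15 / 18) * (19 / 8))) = 560 / 545091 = 0.00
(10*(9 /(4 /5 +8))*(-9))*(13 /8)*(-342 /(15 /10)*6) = 4501575 /22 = 204617.05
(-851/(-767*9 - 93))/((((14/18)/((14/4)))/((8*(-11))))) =-2553/53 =-48.17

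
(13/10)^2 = 169/100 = 1.69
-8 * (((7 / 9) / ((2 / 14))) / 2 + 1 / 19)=-22.20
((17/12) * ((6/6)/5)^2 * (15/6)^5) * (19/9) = 40375/3456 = 11.68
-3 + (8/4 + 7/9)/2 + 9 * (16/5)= 2447/90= 27.19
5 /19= 0.26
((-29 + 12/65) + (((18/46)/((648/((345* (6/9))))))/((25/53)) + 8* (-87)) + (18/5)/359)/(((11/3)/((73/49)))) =-44430182501/150930780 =-294.37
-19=-19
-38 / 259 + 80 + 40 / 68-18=274930 / 4403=62.44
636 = 636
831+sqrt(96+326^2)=2* sqrt(26593)+831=1157.15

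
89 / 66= 1.35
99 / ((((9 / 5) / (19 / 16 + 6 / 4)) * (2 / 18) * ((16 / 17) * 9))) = 40205 / 256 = 157.05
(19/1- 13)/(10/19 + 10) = 57/100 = 0.57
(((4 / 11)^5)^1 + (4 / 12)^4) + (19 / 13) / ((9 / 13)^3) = 519330716 / 117406179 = 4.42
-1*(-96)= 96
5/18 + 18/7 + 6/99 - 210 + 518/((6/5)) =224.58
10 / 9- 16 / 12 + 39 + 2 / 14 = 2452 / 63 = 38.92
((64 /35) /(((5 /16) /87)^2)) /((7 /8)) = 992083968 /6125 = 161972.89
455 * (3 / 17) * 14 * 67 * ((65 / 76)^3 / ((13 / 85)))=67619540625 / 219488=308078.53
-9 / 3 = -3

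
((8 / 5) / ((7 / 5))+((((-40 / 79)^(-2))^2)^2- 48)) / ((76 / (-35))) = -85.03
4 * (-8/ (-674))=16/ 337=0.05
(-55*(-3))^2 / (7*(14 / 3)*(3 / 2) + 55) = 27225 / 104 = 261.78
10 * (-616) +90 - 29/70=-424929/70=-6070.41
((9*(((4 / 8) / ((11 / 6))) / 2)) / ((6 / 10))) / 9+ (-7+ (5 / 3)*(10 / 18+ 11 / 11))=-2483 / 594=-4.18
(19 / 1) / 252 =19 / 252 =0.08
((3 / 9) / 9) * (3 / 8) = 1 / 72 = 0.01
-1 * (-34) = 34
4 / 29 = 0.14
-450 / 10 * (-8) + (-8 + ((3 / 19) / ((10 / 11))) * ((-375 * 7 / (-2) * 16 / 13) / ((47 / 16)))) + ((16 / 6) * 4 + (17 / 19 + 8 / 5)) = 80219381 / 174135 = 460.67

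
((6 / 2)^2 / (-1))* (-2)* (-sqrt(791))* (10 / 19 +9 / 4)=-1899* sqrt(791) / 38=-1405.50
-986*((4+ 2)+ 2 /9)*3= -55216 /3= -18405.33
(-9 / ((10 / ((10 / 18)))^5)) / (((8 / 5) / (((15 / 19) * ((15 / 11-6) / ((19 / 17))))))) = 7225 / 741083904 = 0.00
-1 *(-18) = 18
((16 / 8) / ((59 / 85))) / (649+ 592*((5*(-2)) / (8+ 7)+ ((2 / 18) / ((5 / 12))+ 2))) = 850 / 470879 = 0.00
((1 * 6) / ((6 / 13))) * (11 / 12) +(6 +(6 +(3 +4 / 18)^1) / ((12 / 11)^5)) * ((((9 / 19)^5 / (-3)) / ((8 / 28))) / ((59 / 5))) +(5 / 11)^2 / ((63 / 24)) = 9097992333808417 / 760246857689088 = 11.97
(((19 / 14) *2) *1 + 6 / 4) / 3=59 / 42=1.40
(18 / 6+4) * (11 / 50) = 77 / 50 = 1.54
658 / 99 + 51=5707 / 99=57.65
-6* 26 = -156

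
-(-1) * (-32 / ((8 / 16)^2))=-128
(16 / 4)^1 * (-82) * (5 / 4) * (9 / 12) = -615 / 2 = -307.50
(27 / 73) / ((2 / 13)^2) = 4563 / 292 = 15.63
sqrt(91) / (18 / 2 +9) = sqrt(91) / 18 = 0.53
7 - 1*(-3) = 10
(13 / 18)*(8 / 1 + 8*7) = 416 / 9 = 46.22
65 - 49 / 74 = 4761 / 74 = 64.34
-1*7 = -7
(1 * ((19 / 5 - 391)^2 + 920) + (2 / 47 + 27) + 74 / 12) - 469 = 1060376747 / 7050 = 150408.05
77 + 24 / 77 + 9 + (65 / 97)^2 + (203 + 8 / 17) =3574599450 / 12316381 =290.23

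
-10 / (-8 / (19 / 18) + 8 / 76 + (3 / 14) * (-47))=2660 / 4667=0.57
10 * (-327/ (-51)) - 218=-2616/ 17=-153.88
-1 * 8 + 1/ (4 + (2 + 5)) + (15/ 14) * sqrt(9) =-723/ 154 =-4.69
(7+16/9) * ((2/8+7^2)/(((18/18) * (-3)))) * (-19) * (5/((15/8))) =591394/81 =7301.16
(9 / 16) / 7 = 9 / 112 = 0.08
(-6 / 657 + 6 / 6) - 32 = -6791 / 219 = -31.01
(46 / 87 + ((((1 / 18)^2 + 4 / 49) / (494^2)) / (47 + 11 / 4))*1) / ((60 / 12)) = 2955457073717 / 27948343697820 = 0.11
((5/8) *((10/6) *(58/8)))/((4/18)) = 33.98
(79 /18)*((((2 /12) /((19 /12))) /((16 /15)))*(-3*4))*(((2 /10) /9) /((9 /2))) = -0.03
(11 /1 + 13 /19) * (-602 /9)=-781.54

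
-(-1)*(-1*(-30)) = 30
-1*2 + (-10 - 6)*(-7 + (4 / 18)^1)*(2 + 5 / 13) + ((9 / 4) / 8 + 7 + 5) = 1006685 / 3744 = 268.88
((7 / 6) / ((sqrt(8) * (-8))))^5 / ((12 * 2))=-16807 * sqrt(2) / 1565515579392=-0.00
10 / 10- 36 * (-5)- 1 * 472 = -291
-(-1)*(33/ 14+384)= 5409/ 14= 386.36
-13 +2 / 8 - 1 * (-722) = 2837 / 4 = 709.25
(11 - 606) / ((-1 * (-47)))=-595 / 47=-12.66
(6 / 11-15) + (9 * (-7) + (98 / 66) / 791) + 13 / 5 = -1395628 / 18645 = -74.85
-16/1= -16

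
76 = 76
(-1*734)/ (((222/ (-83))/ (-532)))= -16205252/ 111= -145993.26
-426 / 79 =-5.39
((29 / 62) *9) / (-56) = -261 / 3472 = -0.08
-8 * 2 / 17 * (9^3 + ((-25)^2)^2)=-6261664 / 17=-368333.18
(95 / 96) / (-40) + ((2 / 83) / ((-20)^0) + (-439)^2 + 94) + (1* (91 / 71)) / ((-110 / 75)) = 9599070762859 / 49784064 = 192814.13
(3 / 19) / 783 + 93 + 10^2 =957088 / 4959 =193.00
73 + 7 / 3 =226 / 3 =75.33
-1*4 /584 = -1 /146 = -0.01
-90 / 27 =-10 / 3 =-3.33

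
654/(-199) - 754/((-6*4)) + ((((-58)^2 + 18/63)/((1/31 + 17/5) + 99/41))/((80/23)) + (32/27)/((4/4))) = 2177235592781/11180095416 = 194.74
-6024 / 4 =-1506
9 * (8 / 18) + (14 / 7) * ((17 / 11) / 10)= 237 / 55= 4.31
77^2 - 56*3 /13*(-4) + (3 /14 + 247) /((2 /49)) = 625947 /52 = 12037.44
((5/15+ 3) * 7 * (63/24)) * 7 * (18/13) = 15435/26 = 593.65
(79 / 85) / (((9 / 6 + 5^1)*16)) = 0.01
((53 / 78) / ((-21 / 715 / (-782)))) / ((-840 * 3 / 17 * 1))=-3875201 / 31752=-122.05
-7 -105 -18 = -130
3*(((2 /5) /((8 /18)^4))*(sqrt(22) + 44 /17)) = 216513 /2720 + 19683*sqrt(22) /640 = 223.85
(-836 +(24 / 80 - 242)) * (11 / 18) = -658.59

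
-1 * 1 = -1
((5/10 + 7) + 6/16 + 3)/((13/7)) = 609/104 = 5.86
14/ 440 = 7/ 220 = 0.03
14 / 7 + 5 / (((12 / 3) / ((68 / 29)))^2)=3127 / 841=3.72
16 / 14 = 8 / 7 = 1.14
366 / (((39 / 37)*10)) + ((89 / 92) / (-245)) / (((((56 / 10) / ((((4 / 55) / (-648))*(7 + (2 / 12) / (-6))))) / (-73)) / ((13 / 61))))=1114842267406253 / 32106674920320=34.72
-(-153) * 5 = 765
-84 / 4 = -21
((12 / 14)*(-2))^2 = 144 / 49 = 2.94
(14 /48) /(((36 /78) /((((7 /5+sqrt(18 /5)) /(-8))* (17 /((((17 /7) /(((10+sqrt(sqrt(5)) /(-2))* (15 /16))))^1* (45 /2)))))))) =-0.70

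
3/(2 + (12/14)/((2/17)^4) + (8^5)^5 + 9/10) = 840/10578100921628005279932667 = 0.00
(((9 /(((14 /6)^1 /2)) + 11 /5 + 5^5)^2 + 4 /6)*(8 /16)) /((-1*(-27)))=18058377151 /99225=181994.23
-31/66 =-0.47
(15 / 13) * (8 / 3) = 40 / 13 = 3.08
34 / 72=17 / 36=0.47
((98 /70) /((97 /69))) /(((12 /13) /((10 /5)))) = 2093 /970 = 2.16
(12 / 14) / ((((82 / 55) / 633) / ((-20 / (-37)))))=2088900 / 10619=196.71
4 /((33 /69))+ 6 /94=4357 /517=8.43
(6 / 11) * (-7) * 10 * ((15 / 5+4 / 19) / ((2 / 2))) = -25620 / 209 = -122.58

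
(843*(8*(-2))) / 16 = -843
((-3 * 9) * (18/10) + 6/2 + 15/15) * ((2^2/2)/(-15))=5.95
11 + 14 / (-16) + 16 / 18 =793 / 72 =11.01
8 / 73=0.11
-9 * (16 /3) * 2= -96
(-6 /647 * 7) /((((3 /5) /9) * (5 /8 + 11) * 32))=-105 /40114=-0.00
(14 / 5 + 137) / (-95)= -699 / 475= -1.47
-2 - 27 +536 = 507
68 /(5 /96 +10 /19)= 124032 /1055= 117.57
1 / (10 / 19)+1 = 29 / 10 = 2.90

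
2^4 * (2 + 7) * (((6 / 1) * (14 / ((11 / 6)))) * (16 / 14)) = 82944 / 11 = 7540.36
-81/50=-1.62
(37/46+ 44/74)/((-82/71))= -169051/139564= -1.21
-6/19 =-0.32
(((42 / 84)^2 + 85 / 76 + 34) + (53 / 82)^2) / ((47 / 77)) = 352036223 / 6004532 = 58.63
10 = 10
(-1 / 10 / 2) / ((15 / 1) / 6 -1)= -1 / 30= -0.03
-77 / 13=-5.92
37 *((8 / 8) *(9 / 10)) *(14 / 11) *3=6993 / 55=127.15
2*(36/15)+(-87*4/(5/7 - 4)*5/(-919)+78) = 8689818/105685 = 82.22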